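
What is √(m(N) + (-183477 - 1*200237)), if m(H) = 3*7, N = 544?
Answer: I*√383693 ≈ 619.43*I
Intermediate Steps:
m(H) = 21
√(m(N) + (-183477 - 1*200237)) = √(21 + (-183477 - 1*200237)) = √(21 + (-183477 - 200237)) = √(21 - 383714) = √(-383693) = I*√383693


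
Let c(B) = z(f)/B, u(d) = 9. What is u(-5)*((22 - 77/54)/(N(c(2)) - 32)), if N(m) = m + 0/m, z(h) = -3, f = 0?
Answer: -1111/201 ≈ -5.5274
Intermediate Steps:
c(B) = -3/B
N(m) = m (N(m) = m + 0 = m)
u(-5)*((22 - 77/54)/(N(c(2)) - 32)) = 9*((22 - 77/54)/(-3/2 - 32)) = 9*(1111/(54*(-67/2))) = 9*((1111/54)*(-2/67)) = 9*(-1111/1809) = -1111/201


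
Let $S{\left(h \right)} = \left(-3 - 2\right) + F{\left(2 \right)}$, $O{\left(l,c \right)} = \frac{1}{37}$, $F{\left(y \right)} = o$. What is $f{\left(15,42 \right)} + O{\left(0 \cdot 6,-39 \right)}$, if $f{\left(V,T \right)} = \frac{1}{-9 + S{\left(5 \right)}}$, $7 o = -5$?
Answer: $- \frac{156}{3811} \approx -0.040934$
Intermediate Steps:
$o = - \frac{5}{7}$ ($o = \frac{1}{7} \left(-5\right) = - \frac{5}{7} \approx -0.71429$)
$F{\left(y \right)} = - \frac{5}{7}$
$O{\left(l,c \right)} = \frac{1}{37}$
$S{\left(h \right)} = - \frac{40}{7}$ ($S{\left(h \right)} = \left(-3 - 2\right) - \frac{5}{7} = -5 - \frac{5}{7} = - \frac{40}{7}$)
$f{\left(V,T \right)} = - \frac{7}{103}$ ($f{\left(V,T \right)} = \frac{1}{-9 - \frac{40}{7}} = \frac{1}{- \frac{103}{7}} = - \frac{7}{103}$)
$f{\left(15,42 \right)} + O{\left(0 \cdot 6,-39 \right)} = - \frac{7}{103} + \frac{1}{37} = - \frac{156}{3811}$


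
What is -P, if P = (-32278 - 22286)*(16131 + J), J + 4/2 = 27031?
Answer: 2354982240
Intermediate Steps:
J = 27029 (J = -2 + 27031 = 27029)
P = -2354982240 (P = (-32278 - 22286)*(16131 + 27029) = -54564*43160 = -2354982240)
-P = -1*(-2354982240) = 2354982240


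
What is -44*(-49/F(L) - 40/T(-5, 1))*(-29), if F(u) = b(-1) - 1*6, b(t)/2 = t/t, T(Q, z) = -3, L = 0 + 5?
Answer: 97933/3 ≈ 32644.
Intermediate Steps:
L = 5
b(t) = 2 (b(t) = 2*(t/t) = 2*1 = 2)
F(u) = -4 (F(u) = 2 - 1*6 = 2 - 6 = -4)
-44*(-49/F(L) - 40/T(-5, 1))*(-29) = -44*(-49/(-4) - 40/(-3))*(-29) = -44*(-49*(-¼) - 40*(-⅓))*(-29) = -44*(49/4 + 40/3)*(-29) = -44*307/12*(-29) = -3377/3*(-29) = 97933/3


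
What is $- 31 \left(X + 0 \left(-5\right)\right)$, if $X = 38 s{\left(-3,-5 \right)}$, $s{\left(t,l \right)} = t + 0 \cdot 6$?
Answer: $3534$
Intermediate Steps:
$s{\left(t,l \right)} = t$ ($s{\left(t,l \right)} = t + 0 = t$)
$X = -114$ ($X = 38 \left(-3\right) = -114$)
$- 31 \left(X + 0 \left(-5\right)\right) = - 31 \left(-114 + 0 \left(-5\right)\right) = - 31 \left(-114 + 0\right) = \left(-31\right) \left(-114\right) = 3534$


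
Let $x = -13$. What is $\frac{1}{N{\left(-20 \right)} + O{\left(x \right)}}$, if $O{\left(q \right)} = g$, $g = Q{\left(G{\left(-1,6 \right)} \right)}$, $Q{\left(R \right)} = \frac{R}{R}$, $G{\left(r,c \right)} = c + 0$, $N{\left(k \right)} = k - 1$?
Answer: $- \frac{1}{20} \approx -0.05$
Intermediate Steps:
$N{\left(k \right)} = -1 + k$ ($N{\left(k \right)} = k - 1 = -1 + k$)
$G{\left(r,c \right)} = c$
$Q{\left(R \right)} = 1$
$g = 1$
$O{\left(q \right)} = 1$
$\frac{1}{N{\left(-20 \right)} + O{\left(x \right)}} = \frac{1}{\left(-1 - 20\right) + 1} = \frac{1}{-21 + 1} = \frac{1}{-20} = - \frac{1}{20}$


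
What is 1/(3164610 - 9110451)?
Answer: -1/5945841 ≈ -1.6818e-7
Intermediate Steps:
1/(3164610 - 9110451) = 1/(-5945841) = -1/5945841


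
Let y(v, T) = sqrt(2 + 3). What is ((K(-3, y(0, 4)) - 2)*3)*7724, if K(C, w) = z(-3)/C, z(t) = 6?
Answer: -92688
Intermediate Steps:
y(v, T) = sqrt(5)
K(C, w) = 6/C
((K(-3, y(0, 4)) - 2)*3)*7724 = ((6/(-3) - 2)*3)*7724 = ((6*(-1/3) - 2)*3)*7724 = ((-2 - 2)*3)*7724 = -4*3*7724 = -12*7724 = -92688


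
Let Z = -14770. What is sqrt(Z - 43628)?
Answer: I*sqrt(58398) ≈ 241.66*I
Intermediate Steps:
sqrt(Z - 43628) = sqrt(-14770 - 43628) = sqrt(-58398) = I*sqrt(58398)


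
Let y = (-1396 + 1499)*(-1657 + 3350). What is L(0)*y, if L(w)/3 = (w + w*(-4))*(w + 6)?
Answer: 0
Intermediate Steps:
y = 174379 (y = 103*1693 = 174379)
L(w) = -9*w*(6 + w) (L(w) = 3*((w + w*(-4))*(w + 6)) = 3*((w - 4*w)*(6 + w)) = 3*((-3*w)*(6 + w)) = 3*(-3*w*(6 + w)) = -9*w*(6 + w))
L(0)*y = -9*0*(6 + 0)*174379 = -9*0*6*174379 = 0*174379 = 0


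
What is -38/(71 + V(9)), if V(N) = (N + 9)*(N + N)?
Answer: -38/395 ≈ -0.096202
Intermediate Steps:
V(N) = 2*N*(9 + N) (V(N) = (9 + N)*(2*N) = 2*N*(9 + N))
-38/(71 + V(9)) = -38/(71 + 2*9*(9 + 9)) = -38/(71 + 2*9*18) = -38/(71 + 324) = -38/395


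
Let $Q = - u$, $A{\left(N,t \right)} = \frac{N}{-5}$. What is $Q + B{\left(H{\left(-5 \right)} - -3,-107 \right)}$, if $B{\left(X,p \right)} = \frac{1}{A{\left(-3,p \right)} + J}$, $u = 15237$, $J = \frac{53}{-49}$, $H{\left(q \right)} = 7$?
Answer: $- \frac{1798211}{118} \approx -15239.0$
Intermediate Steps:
$A{\left(N,t \right)} = - \frac{N}{5}$ ($A{\left(N,t \right)} = N \left(- \frac{1}{5}\right) = - \frac{N}{5}$)
$J = - \frac{53}{49}$ ($J = 53 \left(- \frac{1}{49}\right) = - \frac{53}{49} \approx -1.0816$)
$Q = -15237$ ($Q = \left(-1\right) 15237 = -15237$)
$B{\left(X,p \right)} = - \frac{245}{118}$ ($B{\left(X,p \right)} = \frac{1}{\left(- \frac{1}{5}\right) \left(-3\right) - \frac{53}{49}} = \frac{1}{\frac{3}{5} - \frac{53}{49}} = \frac{1}{- \frac{118}{245}} = - \frac{245}{118}$)
$Q + B{\left(H{\left(-5 \right)} - -3,-107 \right)} = -15237 - \frac{245}{118} = - \frac{1798211}{118}$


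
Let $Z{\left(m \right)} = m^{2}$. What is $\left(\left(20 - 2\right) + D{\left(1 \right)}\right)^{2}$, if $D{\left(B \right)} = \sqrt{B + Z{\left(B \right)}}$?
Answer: $\left(18 + \sqrt{2}\right)^{2} \approx 376.91$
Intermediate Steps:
$D{\left(B \right)} = \sqrt{B + B^{2}}$
$\left(\left(20 - 2\right) + D{\left(1 \right)}\right)^{2} = \left(\left(20 - 2\right) + \sqrt{1 \left(1 + 1\right)}\right)^{2} = \left(18 + \sqrt{1 \cdot 2}\right)^{2} = \left(18 + \sqrt{2}\right)^{2}$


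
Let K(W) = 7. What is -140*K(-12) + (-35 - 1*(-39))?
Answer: -976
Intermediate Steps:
-140*K(-12) + (-35 - 1*(-39)) = -140*7 + (-35 - 1*(-39)) = -980 + (-35 + 39) = -980 + 4 = -976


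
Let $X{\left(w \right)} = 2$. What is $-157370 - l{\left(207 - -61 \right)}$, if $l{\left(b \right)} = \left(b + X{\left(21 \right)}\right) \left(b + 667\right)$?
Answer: $-409820$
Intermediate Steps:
$l{\left(b \right)} = \left(2 + b\right) \left(667 + b\right)$ ($l{\left(b \right)} = \left(b + 2\right) \left(b + 667\right) = \left(2 + b\right) \left(667 + b\right)$)
$-157370 - l{\left(207 - -61 \right)} = -157370 - \left(1334 + \left(207 - -61\right)^{2} + 669 \left(207 - -61\right)\right) = -157370 - \left(1334 + \left(207 + 61\right)^{2} + 669 \left(207 + 61\right)\right) = -157370 - \left(1334 + 268^{2} + 669 \cdot 268\right) = -157370 - \left(1334 + 71824 + 179292\right) = -157370 - 252450 = -409820$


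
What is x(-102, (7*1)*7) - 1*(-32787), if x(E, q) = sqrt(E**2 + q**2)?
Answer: 32787 + sqrt(12805) ≈ 32900.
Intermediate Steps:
x(-102, (7*1)*7) - 1*(-32787) = sqrt((-102)**2 + ((7*1)*7)**2) - 1*(-32787) = sqrt(10404 + (7*7)**2) + 32787 = sqrt(10404 + 49**2) + 32787 = sqrt(10404 + 2401) + 32787 = sqrt(12805) + 32787 = 32787 + sqrt(12805)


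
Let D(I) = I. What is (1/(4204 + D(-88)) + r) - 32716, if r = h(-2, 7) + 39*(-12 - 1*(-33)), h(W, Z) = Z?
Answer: -131259239/4116 ≈ -31890.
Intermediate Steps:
r = 826 (r = 7 + 39*(-12 - 1*(-33)) = 7 + 39*(-12 + 33) = 7 + 39*21 = 7 + 819 = 826)
(1/(4204 + D(-88)) + r) - 32716 = (1/(4204 - 88) + 826) - 32716 = (1/4116 + 826) - 32716 = 3399817/4116 - 32716 = -131259239/4116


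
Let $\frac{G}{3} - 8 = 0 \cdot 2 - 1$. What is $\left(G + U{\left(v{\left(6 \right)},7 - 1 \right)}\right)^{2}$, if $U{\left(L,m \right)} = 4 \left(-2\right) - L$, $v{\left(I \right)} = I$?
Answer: $49$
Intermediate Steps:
$G = 21$ ($G = 24 + 3 \left(0 \cdot 2 - 1\right) = 24 + 3 \left(0 - 1\right) = 24 + 3 \left(-1\right) = 24 - 3 = 21$)
$U{\left(L,m \right)} = -8 - L$
$\left(G + U{\left(v{\left(6 \right)},7 - 1 \right)}\right)^{2} = \left(21 - 14\right)^{2} = 7^{2} = 49$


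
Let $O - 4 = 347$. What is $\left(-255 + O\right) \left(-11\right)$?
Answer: $-1056$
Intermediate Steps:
$O = 351$ ($O = 4 + 347 = 351$)
$\left(-255 + O\right) \left(-11\right) = \left(-255 + 351\right) \left(-11\right) = 96 \left(-11\right) = -1056$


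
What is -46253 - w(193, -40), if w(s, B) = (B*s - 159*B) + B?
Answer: -44853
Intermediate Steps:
w(s, B) = -158*B + B*s (w(s, B) = (-159*B + B*s) + B = -158*B + B*s)
-46253 - w(193, -40) = -46253 - (-40)*(-158 + 193) = -46253 - (-40)*35 = -46253 - 1*(-1400) = -46253 + 1400 = -44853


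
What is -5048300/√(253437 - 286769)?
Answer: 2524150*I*√8333/8333 ≈ 27651.0*I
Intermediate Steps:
-5048300/√(253437 - 286769) = -5048300*(-I*√8333/16666) = -(-2524150)*I*√8333/8333 = 2524150*I*√8333/8333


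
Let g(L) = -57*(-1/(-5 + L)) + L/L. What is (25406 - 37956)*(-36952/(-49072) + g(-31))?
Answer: -39187375/18402 ≈ -2129.5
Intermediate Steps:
g(L) = 1 - 57/(5 - L) (g(L) = -57/(5 - L) + 1 = 1 - 57/(5 - L))
(25406 - 37956)*(-36952/(-49072) + g(-31)) = (25406 - 37956)*(-36952/(-49072) + (52 - 31)/(-5 - 31)) = -12550*(-36952*(-1/49072) + 21/(-36)) = -12550*(4619/6134 - 1/36*21) = -12550*(4619/6134 - 7/12) = -12550*6245/36804 = -39187375/18402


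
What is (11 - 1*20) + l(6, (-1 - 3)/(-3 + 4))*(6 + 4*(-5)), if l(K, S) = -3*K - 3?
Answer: 285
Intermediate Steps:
l(K, S) = -3 - 3*K
(11 - 1*20) + l(6, (-1 - 3)/(-3 + 4))*(6 + 4*(-5)) = (11 - 1*20) + (-3 - 3*6)*(6 + 4*(-5)) = (11 - 20) + (-3 - 18)*(6 - 20) = -9 - 21*(-14) = -9 + 294 = 285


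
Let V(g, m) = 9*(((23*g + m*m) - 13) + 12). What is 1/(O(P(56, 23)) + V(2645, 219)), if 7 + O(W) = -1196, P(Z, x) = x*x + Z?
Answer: 1/977952 ≈ 1.0225e-6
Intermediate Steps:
P(Z, x) = Z + x**2 (P(Z, x) = x**2 + Z = Z + x**2)
V(g, m) = -9 + 9*m**2 + 207*g (V(g, m) = 9*(((23*g + m**2) - 13) + 12) = 9*(((m**2 + 23*g) - 13) + 12) = 9*((-13 + m**2 + 23*g) + 12) = 9*(-1 + m**2 + 23*g) = -9 + 9*m**2 + 207*g)
O(W) = -1203 (O(W) = -7 - 1196 = -1203)
1/(O(P(56, 23)) + V(2645, 219)) = 1/(-1203 + (-9 + 9*219**2 + 207*2645)) = 1/(-1203 + (-9 + 9*47961 + 547515)) = 1/(-1203 + (-9 + 431649 + 547515)) = 1/(-1203 + 979155) = 1/977952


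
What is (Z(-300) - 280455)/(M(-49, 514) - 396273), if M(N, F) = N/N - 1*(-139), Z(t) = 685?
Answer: 279770/396133 ≈ 0.70625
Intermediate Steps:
M(N, F) = 140 (M(N, F) = 1 + 139 = 140)
(Z(-300) - 280455)/(M(-49, 514) - 396273) = (685 - 280455)/(140 - 396273) = -279770/(-396133) = -279770*(-1/396133) = 279770/396133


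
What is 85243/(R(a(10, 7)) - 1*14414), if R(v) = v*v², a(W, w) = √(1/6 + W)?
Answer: -265397602032/44876666555 - 31198938*√366/44876666555 ≈ -5.9272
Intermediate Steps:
a(W, w) = √(⅙ + W)
R(v) = v³
85243/(R(a(10, 7)) - 1*14414) = 85243/((√(6 + 36*10)/6)³ - 1*14414) = 85243/((√(6 + 360)/6)³ - 14414) = 85243/((√366/6)³ - 14414) = 85243/(61*√366/36 - 14414) = 85243/(-14414 + 61*√366/36)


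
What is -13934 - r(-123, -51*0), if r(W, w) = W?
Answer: -13811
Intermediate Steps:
-13934 - r(-123, -51*0) = -13934 - 1*(-123) = -13934 + 123 = -13811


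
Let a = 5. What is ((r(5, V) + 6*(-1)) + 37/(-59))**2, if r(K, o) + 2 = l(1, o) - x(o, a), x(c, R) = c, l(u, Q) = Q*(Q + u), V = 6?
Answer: 2608225/3481 ≈ 749.27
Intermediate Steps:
r(K, o) = -2 - o + o*(1 + o) (r(K, o) = -2 + (o*(o + 1) - o) = -2 + (o*(1 + o) - o) = -2 + (-o + o*(1 + o)) = -2 - o + o*(1 + o))
((r(5, V) + 6*(-1)) + 37/(-59))**2 = (((-2 + 6**2) + 6*(-1)) + 37/(-59))**2 = (((-2 + 36) - 6) + 37*(-1/59))**2 = ((34 - 6) - 37/59)**2 = (28 - 37/59)**2 = (1615/59)**2 = 2608225/3481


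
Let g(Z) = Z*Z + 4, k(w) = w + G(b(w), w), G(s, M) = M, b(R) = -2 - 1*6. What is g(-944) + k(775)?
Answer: 892690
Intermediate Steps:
b(R) = -8 (b(R) = -2 - 6 = -8)
k(w) = 2*w (k(w) = w + w = 2*w)
g(Z) = 4 + Z**2 (g(Z) = Z**2 + 4 = 4 + Z**2)
g(-944) + k(775) = (4 + (-944)**2) + 2*775 = (4 + 891136) + 1550 = 891140 + 1550 = 892690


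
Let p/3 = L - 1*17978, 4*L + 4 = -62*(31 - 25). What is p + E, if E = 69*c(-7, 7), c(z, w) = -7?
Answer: -54699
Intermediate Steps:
L = -94 (L = -1 + (-62*(31 - 25))/4 = -1 + (-62*6)/4 = -1 + (1/4)*(-372) = -1 - 93 = -94)
E = -483 (E = 69*(-7) = -483)
p = -54216 (p = 3*(-94 - 1*17978) = 3*(-94 - 17978) = 3*(-18072) = -54216)
p + E = -54216 - 483 = -54699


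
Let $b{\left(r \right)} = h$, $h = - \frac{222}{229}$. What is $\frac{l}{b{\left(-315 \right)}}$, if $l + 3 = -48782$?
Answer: $\frac{11171765}{222} \approx 50323.0$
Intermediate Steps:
$h = - \frac{222}{229}$ ($h = \left(-222\right) \frac{1}{229} = - \frac{222}{229} \approx -0.96943$)
$b{\left(r \right)} = - \frac{222}{229}$
$l = -48785$ ($l = -3 - 48782 = -48785$)
$\frac{l}{b{\left(-315 \right)}} = - \frac{48785}{- \frac{222}{229}} = \left(-48785\right) \left(- \frac{229}{222}\right) = \frac{11171765}{222}$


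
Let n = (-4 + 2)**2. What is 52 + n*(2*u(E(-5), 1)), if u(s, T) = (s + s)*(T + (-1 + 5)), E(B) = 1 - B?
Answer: 532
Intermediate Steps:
u(s, T) = 2*s*(4 + T) (u(s, T) = (2*s)*(T + 4) = (2*s)*(4 + T) = 2*s*(4 + T))
n = 4 (n = (-2)**2 = 4)
52 + n*(2*u(E(-5), 1)) = 52 + 4*(2*(2*(1 - 1*(-5))*(4 + 1))) = 52 + 4*(2*(2*(1 + 5)*5)) = 52 + 4*(2*(2*6*5)) = 52 + 4*(2*60) = 52 + 4*120 = 52 + 480 = 532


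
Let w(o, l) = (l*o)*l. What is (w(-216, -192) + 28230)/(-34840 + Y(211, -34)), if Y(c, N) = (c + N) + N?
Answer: 610338/2669 ≈ 228.68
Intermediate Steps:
w(o, l) = o*l**2
Y(c, N) = c + 2*N (Y(c, N) = (N + c) + N = c + 2*N)
(w(-216, -192) + 28230)/(-34840 + Y(211, -34)) = (-216*(-192)**2 + 28230)/(-34840 + (211 + 2*(-34))) = (-216*36864 + 28230)/(-34840 + (211 - 68)) = (-7962624 + 28230)/(-34840 + 143) = -7934394/(-34697) = -7934394*(-1/34697) = 610338/2669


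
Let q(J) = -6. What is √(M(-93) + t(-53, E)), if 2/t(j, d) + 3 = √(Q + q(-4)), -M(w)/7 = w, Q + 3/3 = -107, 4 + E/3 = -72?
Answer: √((1951 - 651*I*√114)/(3 - I*√114)) ≈ 25.514 - 0.0034*I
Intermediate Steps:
E = -228 (E = -12 + 3*(-72) = -12 - 216 = -228)
Q = -108 (Q = -1 - 107 = -108)
M(w) = -7*w
t(j, d) = 2/(-3 + I*√114) (t(j, d) = 2/(-3 + √(-108 - 6)) = 2/(-3 + √(-114)) = 2/(-3 + I*√114))
√(M(-93) + t(-53, E)) = √(-7*(-93) + (-2/41 - 2*I*√114/123)) = √(651 + (-2/41 - 2*I*√114/123)) = √(26689/41 - 2*I*√114/123)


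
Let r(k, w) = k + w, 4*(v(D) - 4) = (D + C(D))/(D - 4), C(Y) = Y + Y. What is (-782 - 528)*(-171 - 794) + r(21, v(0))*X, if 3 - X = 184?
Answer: 1259625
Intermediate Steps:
C(Y) = 2*Y
X = -181 (X = 3 - 1*184 = 3 - 184 = -181)
v(D) = 4 + 3*D/(4*(-4 + D)) (v(D) = 4 + ((D + 2*D)/(D - 4))/4 = 4 + ((3*D)/(-4 + D))/4 = 4 + (3*D/(-4 + D))/4 = 4 + 3*D/(4*(-4 + D)))
(-782 - 528)*(-171 - 794) + r(21, v(0))*X = (-782 - 528)*(-171 - 794) + (21 + (-64 + 19*0)/(4*(-4 + 0)))*(-181) = -1310*(-965) + (21 + (1/4)*(-64 + 0)/(-4))*(-181) = 1264150 + (21 + (1/4)*(-1/4)*(-64))*(-181) = 1264150 + (21 + 4)*(-181) = 1264150 + 25*(-181) = 1264150 - 4525 = 1259625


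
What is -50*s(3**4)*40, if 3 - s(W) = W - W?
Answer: -6000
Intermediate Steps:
s(W) = 3 (s(W) = 3 - (W - W) = 3 - 1*0 = 3 + 0 = 3)
-50*s(3**4)*40 = -50*3*40 = -10*15*40 = -150*40 = -6000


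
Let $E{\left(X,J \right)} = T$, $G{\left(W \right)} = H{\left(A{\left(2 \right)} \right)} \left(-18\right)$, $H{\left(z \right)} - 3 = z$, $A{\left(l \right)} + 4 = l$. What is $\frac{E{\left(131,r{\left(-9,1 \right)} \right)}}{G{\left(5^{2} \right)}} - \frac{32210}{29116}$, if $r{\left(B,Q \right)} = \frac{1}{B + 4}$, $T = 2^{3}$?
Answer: $- \frac{203177}{131022} \approx -1.5507$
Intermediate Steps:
$A{\left(l \right)} = -4 + l$
$H{\left(z \right)} = 3 + z$
$G{\left(W \right)} = -18$ ($G{\left(W \right)} = \left(3 + \left(-4 + 2\right)\right) \left(-18\right) = \left(3 - 2\right) \left(-18\right) = 1 \left(-18\right) = -18$)
$T = 8$
$r{\left(B,Q \right)} = \frac{1}{4 + B}$
$E{\left(X,J \right)} = 8$
$\frac{E{\left(131,r{\left(-9,1 \right)} \right)}}{G{\left(5^{2} \right)}} - \frac{32210}{29116} = \frac{8}{-18} - \frac{32210}{29116} = 8 \left(- \frac{1}{18}\right) - \frac{16105}{14558} = - \frac{4}{9} - \frac{16105}{14558} = - \frac{203177}{131022}$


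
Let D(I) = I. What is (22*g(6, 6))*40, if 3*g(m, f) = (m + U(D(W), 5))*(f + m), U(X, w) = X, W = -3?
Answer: 10560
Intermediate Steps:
g(m, f) = (-3 + m)*(f + m)/3 (g(m, f) = ((m - 3)*(f + m))/3 = ((-3 + m)*(f + m))/3 = (-3 + m)*(f + m)/3)
(22*g(6, 6))*40 = (22*(-1*6 - 1*6 + (⅓)*6² + (⅓)*6*6))*40 = (22*(-6 - 6 + (⅓)*36 + 12))*40 = (22*(-6 - 6 + 12 + 12))*40 = (22*12)*40 = 264*40 = 10560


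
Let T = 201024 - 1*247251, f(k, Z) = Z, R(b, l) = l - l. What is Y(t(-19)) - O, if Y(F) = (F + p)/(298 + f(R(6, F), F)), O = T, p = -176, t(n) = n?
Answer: 4299046/93 ≈ 46226.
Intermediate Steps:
R(b, l) = 0
T = -46227 (T = 201024 - 247251 = -46227)
O = -46227
Y(F) = (-176 + F)/(298 + F) (Y(F) = (F - 176)/(298 + F) = (-176 + F)/(298 + F))
Y(t(-19)) - O = (-176 - 19)/(298 - 19) - 1*(-46227) = -195/279 + 46227 = (1/279)*(-195) + 46227 = -65/93 + 46227 = 4299046/93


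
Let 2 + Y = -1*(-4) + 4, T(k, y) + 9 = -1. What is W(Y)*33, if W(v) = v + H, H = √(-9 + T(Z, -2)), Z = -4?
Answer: 198 + 33*I*√19 ≈ 198.0 + 143.84*I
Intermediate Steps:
T(k, y) = -10 (T(k, y) = -9 - 1 = -10)
Y = 6 (Y = -2 + (-1*(-4) + 4) = -2 + (4 + 4) = -2 + 8 = 6)
H = I*√19 (H = √(-9 - 10) = √(-19) = I*√19 ≈ 4.3589*I)
W(v) = v + I*√19
W(Y)*33 = (6 + I*√19)*33 = 198 + 33*I*√19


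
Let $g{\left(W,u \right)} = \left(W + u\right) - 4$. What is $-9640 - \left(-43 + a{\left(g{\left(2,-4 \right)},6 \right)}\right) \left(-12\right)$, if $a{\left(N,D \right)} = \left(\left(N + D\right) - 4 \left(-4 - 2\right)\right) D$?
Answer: $-8428$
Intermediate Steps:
$g{\left(W,u \right)} = -4 + W + u$
$a{\left(N,D \right)} = D \left(24 + D + N\right)$ ($a{\left(N,D \right)} = \left(\left(D + N\right) - -24\right) D = \left(\left(D + N\right) + 24\right) D = \left(24 + D + N\right) D = D \left(24 + D + N\right)$)
$-9640 - \left(-43 + a{\left(g{\left(2,-4 \right)},6 \right)}\right) \left(-12\right) = -9640 - \left(-43 + 6 \left(24 + 6 - 6\right)\right) \left(-12\right) = -9640 - \left(-43 + 6 \cdot 24\right) \left(-12\right) = -9640 - \left(-43 + 144\right) \left(-12\right) = -9640 - 101 \left(-12\right) = -9640 - -1212 = -9640 + 1212 = -8428$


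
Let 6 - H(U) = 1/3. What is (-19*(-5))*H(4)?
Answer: 1615/3 ≈ 538.33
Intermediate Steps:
H(U) = 17/3 (H(U) = 6 - 1/3 = 17/3)
(-19*(-5))*H(4) = -19*(-5)*(17/3) = 95*(17/3) = 1615/3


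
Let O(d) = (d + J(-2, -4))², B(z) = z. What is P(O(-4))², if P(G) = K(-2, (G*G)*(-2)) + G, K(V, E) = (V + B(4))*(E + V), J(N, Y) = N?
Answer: 26543104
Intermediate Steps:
K(V, E) = (4 + V)*(E + V) (K(V, E) = (V + 4)*(E + V) = (4 + V)*(E + V))
O(d) = (-2 + d)² (O(d) = (d - 2)² = (-2 + d)²)
P(G) = -4 + G - 4*G² (P(G) = ((-2)² + 4*((G*G)*(-2)) + 4*(-2) + ((G*G)*(-2))*(-2)) + G = (4 + 4*(G²*(-2)) - 8 + (G²*(-2))*(-2)) + G = (4 + 4*(-2*G²) - 8 - 2*G²*(-2)) + G = (4 - 8*G² - 8 + 4*G²) + G = (-4 - 4*G²) + G = -4 + G - 4*G²)
P(O(-4))² = (-4 + (-2 - 4)² - 4*(-2 - 4)⁴)² = (-4 + (-6)² - 4*((-6)²)²)² = (-4 + 36 - 4*36²)² = (-4 + 36 - 4*1296)² = (-4 + 36 - 5184)² = (-5152)² = 26543104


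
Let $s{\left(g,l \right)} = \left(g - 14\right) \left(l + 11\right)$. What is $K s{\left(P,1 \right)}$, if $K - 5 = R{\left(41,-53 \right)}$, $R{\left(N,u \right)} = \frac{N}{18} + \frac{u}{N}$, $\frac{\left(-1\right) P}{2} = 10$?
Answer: $- \frac{300356}{123} \approx -2441.9$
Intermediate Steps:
$P = -20$ ($P = \left(-2\right) 10 = -20$)
$s{\left(g,l \right)} = \left(-14 + g\right) \left(11 + l\right)$
$R{\left(N,u \right)} = \frac{N}{18} + \frac{u}{N}$ ($R{\left(N,u \right)} = N \frac{1}{18} + \frac{u}{N} = \frac{N}{18} + \frac{u}{N}$)
$K = \frac{4417}{738}$ ($K = 5 + \left(\frac{1}{18} \cdot 41 - \frac{53}{41}\right) = 5 + \left(\frac{41}{18} - \frac{53}{41}\right) = 5 + \frac{727}{738} = \frac{4417}{738} \approx 5.9851$)
$K s{\left(P,1 \right)} = \frac{4417 \left(-154 - 14 + 11 \left(-20\right) - 20\right)}{738} = \frac{4417 \left(-154 - 14 - 220 - 20\right)}{738} = \frac{4417}{738} \left(-408\right) = - \frac{300356}{123}$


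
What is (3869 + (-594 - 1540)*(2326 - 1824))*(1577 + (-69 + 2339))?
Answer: -4106283953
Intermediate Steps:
(3869 + (-594 - 1540)*(2326 - 1824))*(1577 + (-69 + 2339)) = (3869 - 2134*502)*(1577 + 2270) = (3869 - 1071268)*3847 = -1067399*3847 = -4106283953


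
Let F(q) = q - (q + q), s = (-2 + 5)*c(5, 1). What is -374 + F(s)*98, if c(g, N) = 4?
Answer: -1550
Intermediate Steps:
s = 12 (s = (-2 + 5)*4 = 3*4 = 12)
F(q) = -q (F(q) = q - 2*q = -q)
-374 + F(s)*98 = -374 - 1*12*98 = -374 - 12*98 = -374 - 1176 = -1550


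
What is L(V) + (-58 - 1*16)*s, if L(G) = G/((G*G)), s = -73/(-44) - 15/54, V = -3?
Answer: -20305/198 ≈ -102.55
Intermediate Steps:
s = 547/396 (s = -73*(-1/44) - 15*1/54 = 73/44 - 5/18 = 547/396 ≈ 1.3813)
L(G) = 1/G (L(G) = G/(G²) = G/G² = 1/G)
L(V) + (-58 - 1*16)*s = 1/(-3) + (-58 - 1*16)*(547/396) = -⅓ + (-58 - 16)*(547/396) = -⅓ - 74*547/396 = -⅓ - 20239/198 = -20305/198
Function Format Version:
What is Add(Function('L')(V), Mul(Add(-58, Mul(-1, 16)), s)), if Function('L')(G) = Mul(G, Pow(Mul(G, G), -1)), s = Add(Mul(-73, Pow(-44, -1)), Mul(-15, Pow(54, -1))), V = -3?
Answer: Rational(-20305, 198) ≈ -102.55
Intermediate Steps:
s = Rational(547, 396) (s = Add(Mul(-73, Rational(-1, 44)), Mul(-15, Rational(1, 54))) = Add(Rational(73, 44), Rational(-5, 18)) = Rational(547, 396) ≈ 1.3813)
Function('L')(G) = Pow(G, -1) (Function('L')(G) = Mul(G, Pow(Pow(G, 2), -1)) = Mul(G, Pow(G, -2)) = Pow(G, -1))
Add(Function('L')(V), Mul(Add(-58, Mul(-1, 16)), s)) = Add(Pow(-3, -1), Mul(Add(-58, Mul(-1, 16)), Rational(547, 396))) = Add(Rational(-1, 3), Mul(Add(-58, -16), Rational(547, 396))) = Add(Rational(-1, 3), Mul(-74, Rational(547, 396))) = Add(Rational(-1, 3), Rational(-20239, 198)) = Rational(-20305, 198)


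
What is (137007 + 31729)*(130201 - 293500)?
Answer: -27554420064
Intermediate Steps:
(137007 + 31729)*(130201 - 293500) = 168736*(-163299) = -27554420064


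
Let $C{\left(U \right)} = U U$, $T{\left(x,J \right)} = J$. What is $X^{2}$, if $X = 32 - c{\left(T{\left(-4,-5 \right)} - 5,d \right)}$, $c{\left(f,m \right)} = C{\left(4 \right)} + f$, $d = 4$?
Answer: $676$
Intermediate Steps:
$C{\left(U \right)} = U^{2}$
$c{\left(f,m \right)} = 16 + f$ ($c{\left(f,m \right)} = 4^{2} + f = 16 + f$)
$X = 26$ ($X = 32 - \left(16 - 10\right) = 32 - 6 = 26$)
$X^{2} = 26^{2} = 676$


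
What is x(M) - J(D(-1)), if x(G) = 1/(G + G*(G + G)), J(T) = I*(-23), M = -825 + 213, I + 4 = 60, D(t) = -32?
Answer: 964037089/748476 ≈ 1288.0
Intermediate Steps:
I = 56 (I = -4 + 60 = 56)
M = -612
J(T) = -1288 (J(T) = 56*(-23) = -1288)
x(G) = 1/(G + 2*G²) (x(G) = 1/(G + G*(2*G)) = 1/(G + 2*G²))
x(M) - J(D(-1)) = 1/((-612)*(1 + 2*(-612))) - 1*(-1288) = -1/(612*(1 - 1224)) + 1288 = -1/612/(-1223) + 1288 = -1/612*(-1/1223) + 1288 = 1/748476 + 1288 = 964037089/748476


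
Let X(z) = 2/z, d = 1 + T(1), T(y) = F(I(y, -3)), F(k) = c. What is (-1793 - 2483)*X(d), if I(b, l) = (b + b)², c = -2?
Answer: 8552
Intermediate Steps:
I(b, l) = 4*b² (I(b, l) = (2*b)² = 4*b²)
F(k) = -2
T(y) = -2
d = -1 (d = 1 - 2 = -1)
(-1793 - 2483)*X(d) = (-1793 - 2483)*(2/(-1)) = -8552*(-1) = -4276*(-2) = 8552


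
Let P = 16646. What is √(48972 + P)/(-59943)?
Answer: -√65618/59943 ≈ -0.0042734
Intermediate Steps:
√(48972 + P)/(-59943) = √(48972 + 16646)/(-59943) = √65618*(-1/59943) = -√65618/59943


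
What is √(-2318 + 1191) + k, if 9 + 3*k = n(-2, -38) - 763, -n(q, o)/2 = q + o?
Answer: -692/3 + 7*I*√23 ≈ -230.67 + 33.571*I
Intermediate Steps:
n(q, o) = -2*o - 2*q (n(q, o) = -2*(q + o) = -2*(o + q) = -2*o - 2*q)
k = -692/3 (k = -3 + ((-2*(-38) - 2*(-2)) - 763)/3 = -3 + ((76 + 4) - 763)/3 = -3 + (80 - 763)/3 = -3 + (⅓)*(-683) = -3 - 683/3 = -692/3 ≈ -230.67)
√(-2318 + 1191) + k = √(-2318 + 1191) - 692/3 = √(-1127) - 692/3 = 7*I*√23 - 692/3 = -692/3 + 7*I*√23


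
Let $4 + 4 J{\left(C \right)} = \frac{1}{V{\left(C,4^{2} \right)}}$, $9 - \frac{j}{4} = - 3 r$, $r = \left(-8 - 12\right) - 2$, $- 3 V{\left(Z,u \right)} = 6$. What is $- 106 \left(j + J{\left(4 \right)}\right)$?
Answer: $\frac{97149}{4} \approx 24287.0$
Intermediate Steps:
$V{\left(Z,u \right)} = -2$ ($V{\left(Z,u \right)} = \left(- \frac{1}{3}\right) 6 = -2$)
$r = -22$ ($r = -20 - 2 = -22$)
$j = -228$ ($j = 36 - 4 \left(\left(-3\right) \left(-22\right)\right) = 36 - 264 = -228$)
$J{\left(C \right)} = - \frac{9}{8}$ ($J{\left(C \right)} = -1 + \frac{1}{4 \left(-2\right)} = -1 + \frac{1}{4} \left(- \frac{1}{2}\right) = -1 - \frac{1}{8} = - \frac{9}{8}$)
$- 106 \left(j + J{\left(4 \right)}\right) = - 106 \left(-228 - \frac{9}{8}\right) = \left(-106\right) \left(- \frac{1833}{8}\right) = \frac{97149}{4}$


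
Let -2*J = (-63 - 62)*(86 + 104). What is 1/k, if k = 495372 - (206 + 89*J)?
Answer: -1/561709 ≈ -1.7803e-6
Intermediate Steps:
J = 11875 (J = -(-63 - 62)*(86 + 104)/2 = -(-125)*190/2 = -1/2*(-23750) = 11875)
k = -561709 (k = 495372 - (206 + 89*11875) = 495372 - (206 + 1056875) = 495372 - 1*1057081 = 495372 - 1057081 = -561709)
1/k = 1/(-561709) = -1/561709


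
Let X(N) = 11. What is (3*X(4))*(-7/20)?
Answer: -231/20 ≈ -11.550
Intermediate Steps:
(3*X(4))*(-7/20) = (3*11)*(-7/20) = 33*(-7*1/20) = 33*(-7/20) = -231/20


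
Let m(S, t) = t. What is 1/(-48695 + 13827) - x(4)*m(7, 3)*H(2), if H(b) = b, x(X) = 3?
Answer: -627625/34868 ≈ -18.000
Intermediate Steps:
1/(-48695 + 13827) - x(4)*m(7, 3)*H(2) = 1/(-48695 + 13827) - 3*3*2 = 1/(-34868) - 9*2 = -1/34868 - 1*18 = -1/34868 - 18 = -627625/34868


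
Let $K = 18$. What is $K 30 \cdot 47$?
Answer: $25380$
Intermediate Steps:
$K 30 \cdot 47 = 18 \cdot 30 \cdot 47 = 540 \cdot 47 = 25380$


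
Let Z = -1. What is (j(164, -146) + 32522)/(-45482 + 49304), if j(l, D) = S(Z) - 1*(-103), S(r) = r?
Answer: 16312/1911 ≈ 8.5358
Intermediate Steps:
j(l, D) = 102 (j(l, D) = -1 - 1*(-103) = -1 + 103 = 102)
(j(164, -146) + 32522)/(-45482 + 49304) = (102 + 32522)/(-45482 + 49304) = 32624/3822 = 32624*(1/3822) = 16312/1911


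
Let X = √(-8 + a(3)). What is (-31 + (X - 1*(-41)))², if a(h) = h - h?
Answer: 92 + 40*I*√2 ≈ 92.0 + 56.569*I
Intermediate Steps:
a(h) = 0
X = 2*I*√2 (X = √(-8 + 0) = √(-8) = 2*I*√2 ≈ 2.8284*I)
(-31 + (X - 1*(-41)))² = (-31 + (2*I*√2 - 1*(-41)))² = (-31 + (2*I*√2 + 41))² = (-31 + (41 + 2*I*√2))² = (10 + 2*I*√2)²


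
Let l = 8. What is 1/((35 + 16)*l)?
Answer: 1/408 ≈ 0.0024510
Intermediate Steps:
1/((35 + 16)*l) = 1/((35 + 16)*8) = 1/(51*8) = 1/408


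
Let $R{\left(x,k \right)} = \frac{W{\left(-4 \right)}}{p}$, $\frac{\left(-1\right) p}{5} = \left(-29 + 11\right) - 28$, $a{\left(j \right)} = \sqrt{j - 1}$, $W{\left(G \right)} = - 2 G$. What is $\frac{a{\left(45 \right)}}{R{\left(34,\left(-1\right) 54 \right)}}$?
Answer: $\frac{115 \sqrt{11}}{2} \approx 190.71$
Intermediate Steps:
$a{\left(j \right)} = \sqrt{-1 + j}$
$p = 230$ ($p = - 5 \left(\left(-29 + 11\right) - 28\right) = - 5 \left(-18 - 28\right) = \left(-5\right) \left(-46\right) = 230$)
$R{\left(x,k \right)} = \frac{4}{115}$ ($R{\left(x,k \right)} = \frac{\left(-2\right) \left(-4\right)}{230} = 8 \cdot \frac{1}{230} = \frac{4}{115}$)
$\frac{a{\left(45 \right)}}{R{\left(34,\left(-1\right) 54 \right)}} = \frac{\sqrt{-1 + 45}}{\frac{4}{115}} = \sqrt{44} \cdot \frac{115}{4} = 2 \sqrt{11} \cdot \frac{115}{4} = \frac{115 \sqrt{11}}{2}$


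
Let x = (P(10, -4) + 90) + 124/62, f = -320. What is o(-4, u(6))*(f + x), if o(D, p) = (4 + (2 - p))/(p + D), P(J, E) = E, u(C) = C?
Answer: 0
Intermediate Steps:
o(D, p) = (6 - p)/(D + p)
x = 88 (x = (-4 + 90) + 124/62 = 86 + 124*(1/62) = 86 + 2 = 88)
o(-4, u(6))*(f + x) = ((6 - 1*6)/(-4 + 6))*(-320 + 88) = ((6 - 6)/2)*(-232) = ((½)*0)*(-232) = 0*(-232) = 0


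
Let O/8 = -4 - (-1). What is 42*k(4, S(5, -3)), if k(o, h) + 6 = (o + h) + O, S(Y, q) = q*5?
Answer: -1722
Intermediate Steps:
O = -24 (O = 8*(-4 - (-1)) = 8*(-4 - 1*(-1)) = 8*(-4 + 1) = 8*(-3) = -24)
S(Y, q) = 5*q
k(o, h) = -30 + h + o (k(o, h) = -6 + ((o + h) - 24) = -6 + ((h + o) - 24) = -6 + (-24 + h + o) = -30 + h + o)
42*k(4, S(5, -3)) = 42*(-30 + 5*(-3) + 4) = 42*(-30 - 15 + 4) = 42*(-41) = -1722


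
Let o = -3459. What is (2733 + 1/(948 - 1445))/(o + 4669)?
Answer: 135830/60137 ≈ 2.2587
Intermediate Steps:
(2733 + 1/(948 - 1445))/(o + 4669) = (2733 + 1/(948 - 1445))/(-3459 + 4669) = (2733 + 1/(-497))/1210 = (2733 - 1/497)*(1/1210) = (1358300/497)*(1/1210) = 135830/60137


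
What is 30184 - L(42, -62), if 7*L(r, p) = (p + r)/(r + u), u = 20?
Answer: 6549938/217 ≈ 30184.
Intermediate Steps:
L(r, p) = (p + r)/(7*(20 + r)) (L(r, p) = ((p + r)/(r + 20))/7 = ((p + r)/(20 + r))/7 = (p + r)/(7*(20 + r)))
30184 - L(42, -62) = 30184 - (-62 + 42)/(7*(20 + 42)) = 30184 - (-20)/(7*62) = 30184 - 1*(-10/217) = 30184 + 10/217 = 6549938/217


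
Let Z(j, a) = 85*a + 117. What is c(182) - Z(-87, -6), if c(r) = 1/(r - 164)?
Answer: 7075/18 ≈ 393.06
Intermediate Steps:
c(r) = 1/(-164 + r)
Z(j, a) = 117 + 85*a
c(182) - Z(-87, -6) = 1/(-164 + 182) - (117 + 85*(-6)) = 1/18 - (117 - 510) = 1/18 - 1*(-393) = 1/18 + 393 = 7075/18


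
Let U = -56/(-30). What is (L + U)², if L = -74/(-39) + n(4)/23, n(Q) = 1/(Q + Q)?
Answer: 18292833001/1287374400 ≈ 14.209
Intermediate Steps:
n(Q) = 1/(2*Q)
U = 28/15 (U = -56*(-1/30) = 28/15 ≈ 1.8667)
L = 13655/7176 (L = -74/(-39) + ((½)/4)/23 = -74*(-1/39) + ((½)*(¼))*(1/23) = 74/39 + (⅛)*(1/23) = 74/39 + 1/184 = 13655/7176 ≈ 1.9029)
(L + U)² = (13655/7176 + 28/15)² = (135251/35880)² = 18292833001/1287374400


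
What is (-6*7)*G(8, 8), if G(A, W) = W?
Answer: -336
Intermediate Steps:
(-6*7)*G(8, 8) = -6*7*8 = -42*8 = -336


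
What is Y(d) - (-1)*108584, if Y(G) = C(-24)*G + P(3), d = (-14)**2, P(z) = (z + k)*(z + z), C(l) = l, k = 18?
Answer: 104006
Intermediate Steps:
P(z) = 2*z*(18 + z) (P(z) = (z + 18)*(z + z) = (18 + z)*(2*z) = 2*z*(18 + z))
d = 196
Y(G) = 126 - 24*G (Y(G) = -24*G + 2*3*(18 + 3) = -24*G + 2*3*21 = -24*G + 126 = 126 - 24*G)
Y(d) - (-1)*108584 = (126 - 24*196) - (-1)*108584 = (126 - 4704) - 1*(-108584) = -4578 + 108584 = 104006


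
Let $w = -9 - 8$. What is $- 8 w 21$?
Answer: $2856$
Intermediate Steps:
$w = -17$ ($w = -9 - 8 = -17$)
$- 8 w 21 = \left(-8\right) \left(-17\right) 21 = 136 \cdot 21 = 2856$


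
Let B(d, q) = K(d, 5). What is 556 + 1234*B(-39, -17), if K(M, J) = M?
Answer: -47570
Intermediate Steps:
B(d, q) = d
556 + 1234*B(-39, -17) = 556 + 1234*(-39) = 556 - 48126 = -47570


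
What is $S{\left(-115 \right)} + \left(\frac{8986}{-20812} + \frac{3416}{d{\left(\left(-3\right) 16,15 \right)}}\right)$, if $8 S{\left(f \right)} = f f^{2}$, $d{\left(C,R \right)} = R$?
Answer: $- \frac{118554771371}{624360} \approx -1.8988 \cdot 10^{5}$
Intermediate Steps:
$S{\left(f \right)} = \frac{f^{3}}{8}$ ($S{\left(f \right)} = \frac{f f^{2}}{8} = \frac{f^{3}}{8}$)
$S{\left(-115 \right)} + \left(\frac{8986}{-20812} + \frac{3416}{d{\left(\left(-3\right) 16,15 \right)}}\right) = \frac{\left(-115\right)^{3}}{8} + \left(\frac{8986}{-20812} + \frac{3416}{15}\right) = \frac{1}{8} \left(-1520875\right) + \left(8986 \left(- \frac{1}{20812}\right) + 3416 \cdot \frac{1}{15}\right) = - \frac{1520875}{8} + \left(- \frac{4493}{10406} + \frac{3416}{15}\right) = - \frac{1520875}{8} + \frac{35479501}{156090} = - \frac{118554771371}{624360}$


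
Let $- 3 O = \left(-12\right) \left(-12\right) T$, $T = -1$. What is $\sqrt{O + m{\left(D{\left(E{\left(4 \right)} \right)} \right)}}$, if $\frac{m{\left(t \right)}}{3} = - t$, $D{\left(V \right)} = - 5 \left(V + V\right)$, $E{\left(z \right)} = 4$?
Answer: $2 \sqrt{42} \approx 12.961$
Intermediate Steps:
$D{\left(V \right)} = - 10 V$ ($D{\left(V \right)} = - 5 \cdot 2 V = - 10 V$)
$m{\left(t \right)} = - 3 t$ ($m{\left(t \right)} = 3 \left(- t\right) = - 3 t$)
$O = 48$ ($O = - \frac{\left(-12\right) \left(-12\right) \left(-1\right)}{3} = - \frac{144 \left(-1\right)}{3} = \left(- \frac{1}{3}\right) \left(-144\right) = 48$)
$\sqrt{O + m{\left(D{\left(E{\left(4 \right)} \right)} \right)}} = \sqrt{48 - 3 \left(\left(-10\right) 4\right)} = \sqrt{48 - -120} = \sqrt{48 + 120} = \sqrt{168} = 2 \sqrt{42}$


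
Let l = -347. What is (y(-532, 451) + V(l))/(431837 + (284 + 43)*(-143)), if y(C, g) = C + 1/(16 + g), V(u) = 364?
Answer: -78455/179830492 ≈ -0.00043627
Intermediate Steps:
(y(-532, 451) + V(l))/(431837 + (284 + 43)*(-143)) = ((1 + 16*(-532) - 532*451)/(16 + 451) + 364)/(431837 + (284 + 43)*(-143)) = ((1 - 8512 - 239932)/467 + 364)/(431837 + 327*(-143)) = ((1/467)*(-248443) + 364)/(431837 - 46761) = (-248443/467 + 364)/385076 = -78455/467*1/385076 = -78455/179830492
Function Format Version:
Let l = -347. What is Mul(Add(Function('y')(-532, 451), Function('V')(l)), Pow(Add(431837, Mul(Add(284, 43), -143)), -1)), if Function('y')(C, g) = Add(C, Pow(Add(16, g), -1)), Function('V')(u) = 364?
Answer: Rational(-78455, 179830492) ≈ -0.00043627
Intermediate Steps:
Mul(Add(Function('y')(-532, 451), Function('V')(l)), Pow(Add(431837, Mul(Add(284, 43), -143)), -1)) = Mul(Add(Mul(Pow(Add(16, 451), -1), Add(1, Mul(16, -532), Mul(-532, 451))), 364), Pow(Add(431837, Mul(Add(284, 43), -143)), -1)) = Mul(Add(Mul(Pow(467, -1), Add(1, -8512, -239932)), 364), Pow(Add(431837, Mul(327, -143)), -1)) = Mul(Add(Mul(Rational(1, 467), -248443), 364), Pow(Add(431837, -46761), -1)) = Mul(Add(Rational(-248443, 467), 364), Pow(385076, -1)) = Mul(Rational(-78455, 467), Rational(1, 385076)) = Rational(-78455, 179830492)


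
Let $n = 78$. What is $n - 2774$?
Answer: $-2696$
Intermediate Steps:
$n - 2774 = 78 - 2774 = -2696$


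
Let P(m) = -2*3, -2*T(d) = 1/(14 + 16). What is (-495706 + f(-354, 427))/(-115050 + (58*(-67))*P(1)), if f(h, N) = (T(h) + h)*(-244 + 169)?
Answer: 1876619/366936 ≈ 5.1143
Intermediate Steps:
T(d) = -1/60 (T(d) = -1/(2*(14 + 16)) = -½/30 = -½*1/30 = -1/60)
P(m) = -6
f(h, N) = 5/4 - 75*h (f(h, N) = (-1/60 + h)*(-244 + 169) = (-1/60 + h)*(-75) = 5/4 - 75*h)
(-495706 + f(-354, 427))/(-115050 + (58*(-67))*P(1)) = (-495706 + (5/4 - 75*(-354)))/(-115050 + (58*(-67))*(-6)) = (-495706 + (5/4 + 26550))/(-115050 - 3886*(-6)) = (-495706 + 106205/4)/(-115050 + 23316) = -1876619/4/(-91734) = -1876619/4*(-1/91734) = 1876619/366936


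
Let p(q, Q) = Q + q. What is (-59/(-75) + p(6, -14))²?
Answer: 292681/5625 ≈ 52.032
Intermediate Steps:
(-59/(-75) + p(6, -14))² = (-59/(-75) + (-14 + 6))² = (-59*(-1/75) - 8)² = (59/75 - 8)² = (-541/75)² = 292681/5625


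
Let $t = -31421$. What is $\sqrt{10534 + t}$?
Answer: $i \sqrt{20887} \approx 144.52 i$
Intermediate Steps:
$\sqrt{10534 + t} = \sqrt{10534 - 31421} = \sqrt{-20887} = i \sqrt{20887}$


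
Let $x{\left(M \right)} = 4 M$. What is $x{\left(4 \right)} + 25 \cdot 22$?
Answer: $566$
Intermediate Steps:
$x{\left(4 \right)} + 25 \cdot 22 = 4 \cdot 4 + 25 \cdot 22 = 16 + 550 = 566$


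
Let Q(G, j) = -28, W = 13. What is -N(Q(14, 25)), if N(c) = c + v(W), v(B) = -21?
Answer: 49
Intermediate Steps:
N(c) = -21 + c (N(c) = c - 21 = -21 + c)
-N(Q(14, 25)) = -(-21 - 28) = -1*(-49) = 49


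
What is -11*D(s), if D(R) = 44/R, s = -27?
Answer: 484/27 ≈ 17.926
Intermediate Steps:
-11*D(s) = -484/(-27) = -484*(-1)/27 = -11*(-44/27) = 484/27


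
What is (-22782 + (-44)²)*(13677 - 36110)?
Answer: 467638318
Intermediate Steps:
(-22782 + (-44)²)*(13677 - 36110) = (-22782 + 1936)*(-22433) = -20846*(-22433) = 467638318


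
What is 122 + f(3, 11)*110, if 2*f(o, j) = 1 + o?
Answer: 342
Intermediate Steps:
f(o, j) = ½ + o/2 (f(o, j) = (1 + o)/2 = ½ + o/2)
122 + f(3, 11)*110 = 122 + (½ + (½)*3)*110 = 122 + (½ + 3/2)*110 = 122 + 2*110 = 122 + 220 = 342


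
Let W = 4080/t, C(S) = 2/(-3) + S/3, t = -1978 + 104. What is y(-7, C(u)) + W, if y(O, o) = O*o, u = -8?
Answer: 59470/2811 ≈ 21.156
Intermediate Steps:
t = -1874
C(S) = -⅔ + S/3 (C(S) = 2*(-⅓) + S*(⅓) = -⅔ + S/3)
W = -2040/937 (W = 4080/(-1874) = 4080*(-1/1874) = -2040/937 ≈ -2.1772)
y(-7, C(u)) + W = -7*(-⅔ + (⅓)*(-8)) - 2040/937 = -7*(-⅔ - 8/3) - 2040/937 = -7*(-10/3) - 2040/937 = 70/3 - 2040/937 = 59470/2811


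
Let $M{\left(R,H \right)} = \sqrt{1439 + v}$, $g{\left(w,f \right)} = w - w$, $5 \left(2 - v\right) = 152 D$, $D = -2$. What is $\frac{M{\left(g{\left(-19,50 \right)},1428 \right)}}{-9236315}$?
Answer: $- \frac{\sqrt{37545}}{46181575} \approx -4.1957 \cdot 10^{-6}$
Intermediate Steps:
$v = \frac{314}{5}$ ($v = 2 - \frac{152 \left(-2\right)}{5} = 2 - - \frac{304}{5} = 2 + \frac{304}{5} = \frac{314}{5} \approx 62.8$)
$g{\left(w,f \right)} = 0$
$M{\left(R,H \right)} = \frac{\sqrt{37545}}{5}$ ($M{\left(R,H \right)} = \sqrt{1439 + \frac{314}{5}} = \sqrt{\frac{7509}{5}} = \frac{\sqrt{37545}}{5}$)
$\frac{M{\left(g{\left(-19,50 \right)},1428 \right)}}{-9236315} = \frac{\frac{1}{5} \sqrt{37545}}{-9236315} = \frac{\sqrt{37545}}{5} \left(- \frac{1}{9236315}\right) = - \frac{\sqrt{37545}}{46181575}$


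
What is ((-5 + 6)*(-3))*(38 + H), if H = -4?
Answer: -102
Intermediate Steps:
((-5 + 6)*(-3))*(38 + H) = ((-5 + 6)*(-3))*(38 - 4) = (1*(-3))*34 = -3*34 = -102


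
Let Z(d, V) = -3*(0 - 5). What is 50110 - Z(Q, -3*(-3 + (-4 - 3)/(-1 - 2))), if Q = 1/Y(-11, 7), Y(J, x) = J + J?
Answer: 50095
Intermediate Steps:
Y(J, x) = 2*J
Q = -1/22 (Q = 1/(2*(-11)) = 1/(-22) = -1/22 ≈ -0.045455)
Z(d, V) = 15 (Z(d, V) = -3*(-5) = 15)
50110 - Z(Q, -3*(-3 + (-4 - 3)/(-1 - 2))) = 50110 - 1*15 = 50110 - 15 = 50095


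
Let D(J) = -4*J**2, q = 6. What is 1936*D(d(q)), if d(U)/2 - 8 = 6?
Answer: -6071296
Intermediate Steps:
d(U) = 28 (d(U) = 16 + 2*6 = 16 + 12 = 28)
1936*D(d(q)) = 1936*(-4*28**2) = 1936*(-4*784) = 1936*(-3136) = -6071296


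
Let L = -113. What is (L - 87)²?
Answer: 40000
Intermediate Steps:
(L - 87)² = (-113 - 87)² = (-200)² = 40000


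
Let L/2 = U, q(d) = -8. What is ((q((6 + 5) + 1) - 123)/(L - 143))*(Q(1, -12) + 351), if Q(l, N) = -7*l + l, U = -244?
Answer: 45195/631 ≈ 71.624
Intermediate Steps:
Q(l, N) = -6*l
L = -488 (L = 2*(-244) = -488)
((q((6 + 5) + 1) - 123)/(L - 143))*(Q(1, -12) + 351) = ((-8 - 123)/(-488 - 143))*(-6*1 + 351) = (-131/(-631))*(-6 + 351) = -131*(-1/631)*345 = (131/631)*345 = 45195/631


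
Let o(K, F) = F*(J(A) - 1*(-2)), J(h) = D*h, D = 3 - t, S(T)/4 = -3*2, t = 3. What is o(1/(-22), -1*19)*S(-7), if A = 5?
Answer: 912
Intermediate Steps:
S(T) = -24 (S(T) = 4*(-3*2) = 4*(-6) = -24)
D = 0 (D = 3 - 1*3 = 3 - 3 = 0)
J(h) = 0 (J(h) = 0*h = 0)
o(K, F) = 2*F (o(K, F) = F*(0 - 1*(-2)) = F*(0 + 2) = F*2 = 2*F)
o(1/(-22), -1*19)*S(-7) = (2*(-1*19))*(-24) = (2*(-19))*(-24) = -38*(-24) = 912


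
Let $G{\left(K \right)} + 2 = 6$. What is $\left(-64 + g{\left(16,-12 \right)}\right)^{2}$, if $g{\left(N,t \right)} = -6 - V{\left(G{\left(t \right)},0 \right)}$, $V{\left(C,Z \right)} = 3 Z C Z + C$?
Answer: $5476$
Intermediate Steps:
$G{\left(K \right)} = 4$ ($G{\left(K \right)} = -2 + 6 = 4$)
$V{\left(C,Z \right)} = C + 3 C Z^{2}$ ($V{\left(C,Z \right)} = 3 C Z Z + C = 3 C Z^{2} + C = C + 3 C Z^{2}$)
$g{\left(N,t \right)} = -10$ ($g{\left(N,t \right)} = -6 - 4 \left(1 + 3 \cdot 0^{2}\right) = -6 - 4 \left(1 + 3 \cdot 0\right) = -6 - 4 \left(1 + 0\right) = -6 - 4 \cdot 1 = -6 - 4 = -10$)
$\left(-64 + g{\left(16,-12 \right)}\right)^{2} = \left(-64 - 10\right)^{2} = \left(-74\right)^{2} = 5476$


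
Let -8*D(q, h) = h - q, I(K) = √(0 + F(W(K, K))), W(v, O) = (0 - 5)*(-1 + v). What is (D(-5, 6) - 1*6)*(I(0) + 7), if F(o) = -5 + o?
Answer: -413/8 ≈ -51.625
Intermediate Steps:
W(v, O) = 5 - 5*v (W(v, O) = -5*(-1 + v) = 5 - 5*v)
I(K) = √5*√(-K) (I(K) = √(0 + (-5 + (5 - 5*K))) = √(0 - 5*K) = √(-5*K) = √5*√(-K))
D(q, h) = -h/8 + q/8 (D(q, h) = -(h - q)/8 = -h/8 + q/8)
(D(-5, 6) - 1*6)*(I(0) + 7) = ((-⅛*6 + (⅛)*(-5)) - 1*6)*(√5*√(-1*0) + 7) = ((-¾ - 5/8) - 6)*(√5*√0 + 7) = (-11/8 - 6)*(√5*0 + 7) = -59*(0 + 7)/8 = -59/8*7 = -413/8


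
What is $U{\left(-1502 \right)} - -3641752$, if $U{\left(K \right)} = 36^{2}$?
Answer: $3643048$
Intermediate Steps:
$U{\left(K \right)} = 1296$
$U{\left(-1502 \right)} - -3641752 = 1296 - -3641752 = 1296 + 3641752 = 3643048$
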